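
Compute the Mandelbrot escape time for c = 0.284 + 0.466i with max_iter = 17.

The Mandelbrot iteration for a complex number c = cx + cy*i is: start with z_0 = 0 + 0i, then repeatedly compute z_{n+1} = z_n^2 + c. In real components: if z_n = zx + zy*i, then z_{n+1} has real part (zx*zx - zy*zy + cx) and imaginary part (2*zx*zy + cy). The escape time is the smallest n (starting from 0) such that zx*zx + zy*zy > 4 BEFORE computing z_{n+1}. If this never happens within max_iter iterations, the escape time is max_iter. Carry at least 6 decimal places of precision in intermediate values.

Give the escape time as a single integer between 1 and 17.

Answer: 17

Derivation:
z_0 = 0 + 0i, c = 0.2840 + 0.4660i
Iter 1: z = 0.2840 + 0.4660i, |z|^2 = 0.2978
Iter 2: z = 0.1475 + 0.7307i, |z|^2 = 0.5557
Iter 3: z = -0.2281 + 0.6816i, |z|^2 = 0.5166
Iter 4: z = -0.1285 + 0.1550i, |z|^2 = 0.0405
Iter 5: z = 0.2765 + 0.4262i, |z|^2 = 0.2581
Iter 6: z = 0.1788 + 0.7017i, |z|^2 = 0.5243
Iter 7: z = -0.1763 + 0.7169i, |z|^2 = 0.5451
Iter 8: z = -0.1989 + 0.2131i, |z|^2 = 0.0850
Iter 9: z = 0.2781 + 0.3812i, |z|^2 = 0.2227
Iter 10: z = 0.2160 + 0.6780i, |z|^2 = 0.5064
Iter 11: z = -0.1291 + 0.7590i, |z|^2 = 0.5927
Iter 12: z = -0.2754 + 0.2701i, |z|^2 = 0.1488
Iter 13: z = 0.2869 + 0.3173i, |z|^2 = 0.1830
Iter 14: z = 0.2656 + 0.6480i, |z|^2 = 0.4905
Iter 15: z = -0.0654 + 0.8103i, |z|^2 = 0.6609
Iter 16: z = -0.3683 + 0.3600i, |z|^2 = 0.2653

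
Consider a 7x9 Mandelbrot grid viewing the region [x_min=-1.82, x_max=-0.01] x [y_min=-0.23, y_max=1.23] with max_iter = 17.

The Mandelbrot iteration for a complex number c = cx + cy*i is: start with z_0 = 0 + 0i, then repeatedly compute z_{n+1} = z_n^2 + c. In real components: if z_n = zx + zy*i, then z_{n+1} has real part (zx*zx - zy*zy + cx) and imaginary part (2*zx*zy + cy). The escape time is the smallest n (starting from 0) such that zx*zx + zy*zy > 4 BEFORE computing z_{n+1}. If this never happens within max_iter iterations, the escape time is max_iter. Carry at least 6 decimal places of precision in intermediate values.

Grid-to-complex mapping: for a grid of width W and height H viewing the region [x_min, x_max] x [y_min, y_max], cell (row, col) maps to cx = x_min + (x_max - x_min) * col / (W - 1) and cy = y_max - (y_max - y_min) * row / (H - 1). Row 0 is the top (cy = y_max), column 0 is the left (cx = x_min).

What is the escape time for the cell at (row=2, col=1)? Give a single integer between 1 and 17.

Answer: 3

Derivation:
z_0 = 0 + 0i, c = -1.5183 + 0.8650i
Iter 1: z = -1.5183 + 0.8650i, |z|^2 = 3.0536
Iter 2: z = 0.0388 + -1.7617i, |z|^2 = 3.1051
Iter 3: z = -4.6205 + 0.7284i, |z|^2 = 21.8793
Escaped at iteration 3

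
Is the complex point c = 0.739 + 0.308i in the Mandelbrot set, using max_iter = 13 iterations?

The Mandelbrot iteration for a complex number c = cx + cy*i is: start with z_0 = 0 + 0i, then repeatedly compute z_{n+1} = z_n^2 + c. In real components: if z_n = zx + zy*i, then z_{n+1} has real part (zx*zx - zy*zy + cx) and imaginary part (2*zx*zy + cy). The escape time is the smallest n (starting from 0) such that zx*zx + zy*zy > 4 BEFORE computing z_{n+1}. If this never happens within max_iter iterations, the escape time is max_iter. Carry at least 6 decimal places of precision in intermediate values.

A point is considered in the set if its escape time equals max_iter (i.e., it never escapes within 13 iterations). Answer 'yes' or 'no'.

z_0 = 0 + 0i, c = 0.7390 + 0.3080i
Iter 1: z = 0.7390 + 0.3080i, |z|^2 = 0.6410
Iter 2: z = 1.1903 + 0.7632i, |z|^2 = 1.9992
Iter 3: z = 1.5732 + 2.1249i, |z|^2 = 6.9900
Escaped at iteration 3

Answer: no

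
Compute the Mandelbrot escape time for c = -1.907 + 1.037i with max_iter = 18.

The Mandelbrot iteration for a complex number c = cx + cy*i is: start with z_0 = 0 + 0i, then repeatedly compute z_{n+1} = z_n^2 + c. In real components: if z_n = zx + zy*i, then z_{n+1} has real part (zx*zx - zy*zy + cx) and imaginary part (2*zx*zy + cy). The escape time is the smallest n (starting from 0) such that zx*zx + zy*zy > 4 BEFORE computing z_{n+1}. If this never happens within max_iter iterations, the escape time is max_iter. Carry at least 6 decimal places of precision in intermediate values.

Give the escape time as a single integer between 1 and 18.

Answer: 1

Derivation:
z_0 = 0 + 0i, c = -1.9070 + 1.0370i
Iter 1: z = -1.9070 + 1.0370i, |z|^2 = 4.7120
Escaped at iteration 1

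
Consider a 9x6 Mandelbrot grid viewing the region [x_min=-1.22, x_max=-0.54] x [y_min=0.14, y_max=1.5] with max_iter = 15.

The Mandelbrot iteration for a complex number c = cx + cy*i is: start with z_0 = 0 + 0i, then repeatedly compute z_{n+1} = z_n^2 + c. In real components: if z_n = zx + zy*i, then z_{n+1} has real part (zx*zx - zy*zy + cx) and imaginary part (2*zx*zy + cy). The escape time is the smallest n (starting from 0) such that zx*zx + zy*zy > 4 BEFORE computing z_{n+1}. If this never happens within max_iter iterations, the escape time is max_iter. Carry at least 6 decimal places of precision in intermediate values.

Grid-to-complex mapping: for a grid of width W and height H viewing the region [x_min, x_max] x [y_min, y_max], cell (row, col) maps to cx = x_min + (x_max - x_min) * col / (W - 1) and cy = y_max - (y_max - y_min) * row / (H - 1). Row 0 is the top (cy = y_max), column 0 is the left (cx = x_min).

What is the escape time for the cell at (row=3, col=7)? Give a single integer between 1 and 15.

z_0 = 0 + 0i, c = -0.6250 + 0.6840i
Iter 1: z = -0.6250 + 0.6840i, |z|^2 = 0.8585
Iter 2: z = -0.7022 + -0.1710i, |z|^2 = 0.5224
Iter 3: z = -0.1611 + 0.9242i, |z|^2 = 0.8800
Iter 4: z = -1.4531 + 0.3862i, |z|^2 = 2.2607
Iter 5: z = 1.3374 + -0.4384i, |z|^2 = 1.9808
Iter 6: z = 0.9714 + -0.4887i, |z|^2 = 1.1825
Iter 7: z = 0.0798 + -0.2655i, |z|^2 = 0.0768
Iter 8: z = -0.6891 + 0.6416i, |z|^2 = 0.8865
Iter 9: z = -0.5618 + -0.2003i, |z|^2 = 0.3558
Iter 10: z = -0.3495 + 0.9090i, |z|^2 = 0.9484
Iter 11: z = -1.3292 + 0.0487i, |z|^2 = 1.7691
Iter 12: z = 1.1394 + 0.5546i, |z|^2 = 1.6058
Iter 13: z = 0.3656 + 1.9479i, |z|^2 = 3.9279
Iter 14: z = -4.2855 + 2.1085i, |z|^2 = 22.8109
Escaped at iteration 14

Answer: 14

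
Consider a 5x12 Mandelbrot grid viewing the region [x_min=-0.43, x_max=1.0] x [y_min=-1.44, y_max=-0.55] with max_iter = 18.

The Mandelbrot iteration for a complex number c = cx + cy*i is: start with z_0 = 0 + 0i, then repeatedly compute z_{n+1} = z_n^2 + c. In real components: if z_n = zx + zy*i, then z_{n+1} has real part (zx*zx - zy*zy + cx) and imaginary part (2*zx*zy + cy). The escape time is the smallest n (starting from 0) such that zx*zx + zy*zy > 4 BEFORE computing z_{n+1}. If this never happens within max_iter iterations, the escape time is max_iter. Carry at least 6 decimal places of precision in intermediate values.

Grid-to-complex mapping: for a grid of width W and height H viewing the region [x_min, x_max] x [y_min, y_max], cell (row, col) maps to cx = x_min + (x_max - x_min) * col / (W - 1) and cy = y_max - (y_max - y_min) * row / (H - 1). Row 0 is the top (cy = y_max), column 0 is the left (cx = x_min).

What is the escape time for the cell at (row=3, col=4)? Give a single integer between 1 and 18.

Answer: 2

Derivation:
z_0 = 0 + 0i, c = 1.0000 + -0.7927i
Iter 1: z = 1.0000 + -0.7927i, |z|^2 = 1.6284
Iter 2: z = 1.3716 + -2.3782i, |z|^2 = 7.5370
Escaped at iteration 2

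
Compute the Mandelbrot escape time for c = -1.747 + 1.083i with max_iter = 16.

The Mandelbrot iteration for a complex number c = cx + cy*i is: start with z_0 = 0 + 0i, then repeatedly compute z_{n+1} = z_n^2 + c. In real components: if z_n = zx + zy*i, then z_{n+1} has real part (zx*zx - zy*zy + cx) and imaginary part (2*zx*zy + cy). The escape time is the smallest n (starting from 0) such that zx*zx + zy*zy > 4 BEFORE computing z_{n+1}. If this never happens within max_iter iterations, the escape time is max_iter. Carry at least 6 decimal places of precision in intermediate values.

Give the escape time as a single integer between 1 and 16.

Answer: 1

Derivation:
z_0 = 0 + 0i, c = -1.7470 + 1.0830i
Iter 1: z = -1.7470 + 1.0830i, |z|^2 = 4.2249
Escaped at iteration 1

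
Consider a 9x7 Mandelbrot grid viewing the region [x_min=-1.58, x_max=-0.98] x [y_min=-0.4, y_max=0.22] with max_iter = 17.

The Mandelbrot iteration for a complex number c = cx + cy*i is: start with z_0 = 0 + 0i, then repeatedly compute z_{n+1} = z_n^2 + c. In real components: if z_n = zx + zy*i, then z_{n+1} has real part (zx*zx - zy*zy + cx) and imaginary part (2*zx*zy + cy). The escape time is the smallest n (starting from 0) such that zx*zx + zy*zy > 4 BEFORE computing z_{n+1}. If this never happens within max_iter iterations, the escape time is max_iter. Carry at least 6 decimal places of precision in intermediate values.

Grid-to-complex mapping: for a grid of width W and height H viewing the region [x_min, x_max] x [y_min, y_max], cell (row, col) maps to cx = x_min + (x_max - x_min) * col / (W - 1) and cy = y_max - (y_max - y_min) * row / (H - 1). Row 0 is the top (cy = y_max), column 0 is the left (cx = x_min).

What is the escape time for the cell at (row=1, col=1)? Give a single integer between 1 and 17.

z_0 = 0 + 0i, c = -1.5050 + 0.1167i
Iter 1: z = -1.5050 + 0.1167i, |z|^2 = 2.2786
Iter 2: z = 0.7464 + -0.2345i, |z|^2 = 0.6121
Iter 3: z = -1.0029 + -0.2334i, |z|^2 = 1.0602
Iter 4: z = -0.5538 + 0.5848i, |z|^2 = 0.6486
Iter 5: z = -1.5404 + -0.5310i, |z|^2 = 2.6546
Iter 6: z = 0.5857 + 1.7525i, |z|^2 = 3.4145
Iter 7: z = -4.2334 + 2.1696i, |z|^2 = 22.6286
Escaped at iteration 7

Answer: 7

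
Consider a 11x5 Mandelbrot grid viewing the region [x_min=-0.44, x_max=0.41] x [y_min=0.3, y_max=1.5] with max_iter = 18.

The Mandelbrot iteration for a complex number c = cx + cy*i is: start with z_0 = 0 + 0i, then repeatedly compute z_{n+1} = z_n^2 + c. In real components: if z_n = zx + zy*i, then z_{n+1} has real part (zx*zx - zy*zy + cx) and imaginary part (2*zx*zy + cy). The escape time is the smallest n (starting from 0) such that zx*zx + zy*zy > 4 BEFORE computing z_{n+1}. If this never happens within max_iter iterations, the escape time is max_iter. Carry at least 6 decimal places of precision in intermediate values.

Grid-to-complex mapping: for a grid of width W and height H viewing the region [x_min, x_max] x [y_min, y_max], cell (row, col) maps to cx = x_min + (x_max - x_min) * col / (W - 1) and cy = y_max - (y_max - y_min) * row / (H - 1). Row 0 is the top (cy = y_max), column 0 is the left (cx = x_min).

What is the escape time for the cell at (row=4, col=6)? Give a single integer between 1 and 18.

Answer: 18

Derivation:
z_0 = 0 + 0i, c = 0.0700 + 0.3000i
Iter 1: z = 0.0700 + 0.3000i, |z|^2 = 0.0949
Iter 2: z = -0.0151 + 0.3420i, |z|^2 = 0.1172
Iter 3: z = -0.0467 + 0.2897i, |z|^2 = 0.0861
Iter 4: z = -0.0117 + 0.2729i, |z|^2 = 0.0746
Iter 5: z = -0.0043 + 0.2936i, |z|^2 = 0.0862
Iter 6: z = -0.0162 + 0.2974i, |z|^2 = 0.0887
Iter 7: z = -0.0182 + 0.2904i, |z|^2 = 0.0846
Iter 8: z = -0.0140 + 0.2894i, |z|^2 = 0.0840
Iter 9: z = -0.0136 + 0.2919i, |z|^2 = 0.0854
Iter 10: z = -0.0150 + 0.2921i, |z|^2 = 0.0855
Iter 11: z = -0.0151 + 0.2912i, |z|^2 = 0.0850
Iter 12: z = -0.0146 + 0.2912i, |z|^2 = 0.0850
Iter 13: z = -0.0146 + 0.2915i, |z|^2 = 0.0852
Iter 14: z = -0.0148 + 0.2915i, |z|^2 = 0.0852
Iter 15: z = -0.0147 + 0.2914i, |z|^2 = 0.0851
Iter 16: z = -0.0147 + 0.2914i, |z|^2 = 0.0851
Iter 17: z = -0.0147 + 0.2914i, |z|^2 = 0.0852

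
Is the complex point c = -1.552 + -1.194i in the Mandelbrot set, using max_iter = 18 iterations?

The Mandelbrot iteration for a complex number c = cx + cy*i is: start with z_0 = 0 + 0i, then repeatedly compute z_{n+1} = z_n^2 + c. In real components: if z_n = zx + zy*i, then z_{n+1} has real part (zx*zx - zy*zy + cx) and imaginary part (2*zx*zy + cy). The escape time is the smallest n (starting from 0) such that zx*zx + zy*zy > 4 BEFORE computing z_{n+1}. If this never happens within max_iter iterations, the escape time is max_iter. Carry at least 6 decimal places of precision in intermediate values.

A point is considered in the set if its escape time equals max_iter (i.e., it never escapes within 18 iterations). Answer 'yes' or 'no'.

Answer: no

Derivation:
z_0 = 0 + 0i, c = -1.5520 + -1.1940i
Iter 1: z = -1.5520 + -1.1940i, |z|^2 = 3.8343
Iter 2: z = -0.5689 + 2.5122i, |z|^2 = 6.6347
Escaped at iteration 2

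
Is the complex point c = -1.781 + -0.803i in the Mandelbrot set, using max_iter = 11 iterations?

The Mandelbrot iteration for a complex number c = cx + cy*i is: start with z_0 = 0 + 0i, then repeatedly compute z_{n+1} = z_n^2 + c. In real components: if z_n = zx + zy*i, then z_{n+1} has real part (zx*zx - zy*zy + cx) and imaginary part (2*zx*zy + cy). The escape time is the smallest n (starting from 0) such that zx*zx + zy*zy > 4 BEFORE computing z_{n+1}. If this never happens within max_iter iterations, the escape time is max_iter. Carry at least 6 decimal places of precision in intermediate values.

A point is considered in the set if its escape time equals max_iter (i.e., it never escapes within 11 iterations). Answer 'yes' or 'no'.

z_0 = 0 + 0i, c = -1.7810 + -0.8030i
Iter 1: z = -1.7810 + -0.8030i, |z|^2 = 3.8168
Iter 2: z = 0.7462 + 2.0573i, |z|^2 = 4.7892
Escaped at iteration 2

Answer: no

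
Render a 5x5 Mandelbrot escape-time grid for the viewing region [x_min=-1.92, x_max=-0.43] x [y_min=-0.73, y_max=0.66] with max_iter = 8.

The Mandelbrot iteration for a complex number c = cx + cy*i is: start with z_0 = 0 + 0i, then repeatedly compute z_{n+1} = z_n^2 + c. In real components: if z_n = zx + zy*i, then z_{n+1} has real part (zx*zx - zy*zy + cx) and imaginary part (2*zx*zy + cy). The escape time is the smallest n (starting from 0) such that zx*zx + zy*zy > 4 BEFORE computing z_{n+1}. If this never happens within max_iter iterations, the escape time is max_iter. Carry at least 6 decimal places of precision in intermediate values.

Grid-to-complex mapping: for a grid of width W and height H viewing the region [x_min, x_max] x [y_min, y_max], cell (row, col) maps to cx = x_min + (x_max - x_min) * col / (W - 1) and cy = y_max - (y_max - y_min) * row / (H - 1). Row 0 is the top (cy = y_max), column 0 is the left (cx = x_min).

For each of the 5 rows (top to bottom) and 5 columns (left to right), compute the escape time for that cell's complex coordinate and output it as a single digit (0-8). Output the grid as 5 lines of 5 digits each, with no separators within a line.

(row=0, col=0): c = -1.9200 + 0.6600i → escape time 1
(row=0, col=1): c = -1.5475 + 0.6600i → escape time 3
(row=0, col=2): c = -1.1750 + 0.6600i → escape time 3
(row=0, col=3): c = -0.8025 + 0.6600i → escape time 5
(row=0, col=4): c = -0.4300 + 0.6600i → escape time 8
(row=1, col=0): c = -1.9200 + 0.3125i → escape time 3
(row=1, col=1): c = -1.5475 + 0.3125i → escape time 4
(row=1, col=2): c = -1.1750 + 0.3125i → escape time 8
(row=1, col=3): c = -0.8025 + 0.3125i → escape time 8
(row=1, col=4): c = -0.4300 + 0.3125i → escape time 8
(row=2, col=0): c = -1.9200 + -0.0350i → escape time 5
(row=2, col=1): c = -1.5475 + -0.0350i → escape time 8
(row=2, col=2): c = -1.1750 + -0.0350i → escape time 8
(row=2, col=3): c = -0.8025 + -0.0350i → escape time 8
(row=2, col=4): c = -0.4300 + -0.0350i → escape time 8
(row=3, col=0): c = -1.9200 + -0.3825i → escape time 3
(row=3, col=1): c = -1.5475 + -0.3825i → escape time 4
(row=3, col=2): c = -1.1750 + -0.3825i → escape time 7
(row=3, col=3): c = -0.8025 + -0.3825i → escape time 8
(row=3, col=4): c = -0.4300 + -0.3825i → escape time 8
(row=4, col=0): c = -1.9200 + -0.7300i → escape time 1
(row=4, col=1): c = -1.5475 + -0.7300i → escape time 3
(row=4, col=2): c = -1.1750 + -0.7300i → escape time 3
(row=4, col=3): c = -0.8025 + -0.7300i → escape time 4
(row=4, col=4): c = -0.4300 + -0.7300i → escape time 7

Answer: 13358
34888
58888
34788
13347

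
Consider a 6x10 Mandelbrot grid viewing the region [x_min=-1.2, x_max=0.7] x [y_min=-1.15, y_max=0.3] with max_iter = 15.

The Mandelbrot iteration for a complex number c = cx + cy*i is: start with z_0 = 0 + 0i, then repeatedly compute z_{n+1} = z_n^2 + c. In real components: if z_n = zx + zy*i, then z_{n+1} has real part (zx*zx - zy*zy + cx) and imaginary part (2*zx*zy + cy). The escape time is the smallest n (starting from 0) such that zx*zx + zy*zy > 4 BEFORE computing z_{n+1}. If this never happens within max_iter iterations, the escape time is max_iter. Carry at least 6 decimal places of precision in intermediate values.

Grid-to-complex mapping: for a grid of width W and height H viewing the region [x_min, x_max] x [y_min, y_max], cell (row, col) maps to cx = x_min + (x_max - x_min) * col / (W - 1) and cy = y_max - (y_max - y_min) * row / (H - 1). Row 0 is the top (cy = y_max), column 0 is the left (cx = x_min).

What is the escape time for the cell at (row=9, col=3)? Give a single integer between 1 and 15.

Answer: 4

Derivation:
z_0 = 0 + 0i, c = -0.0600 + -1.1500i
Iter 1: z = -0.0600 + -1.1500i, |z|^2 = 1.3261
Iter 2: z = -1.3789 + -1.0120i, |z|^2 = 2.9255
Iter 3: z = 0.8172 + 1.6409i, |z|^2 = 3.3604
Iter 4: z = -2.0847 + 1.5319i, |z|^2 = 6.6928
Escaped at iteration 4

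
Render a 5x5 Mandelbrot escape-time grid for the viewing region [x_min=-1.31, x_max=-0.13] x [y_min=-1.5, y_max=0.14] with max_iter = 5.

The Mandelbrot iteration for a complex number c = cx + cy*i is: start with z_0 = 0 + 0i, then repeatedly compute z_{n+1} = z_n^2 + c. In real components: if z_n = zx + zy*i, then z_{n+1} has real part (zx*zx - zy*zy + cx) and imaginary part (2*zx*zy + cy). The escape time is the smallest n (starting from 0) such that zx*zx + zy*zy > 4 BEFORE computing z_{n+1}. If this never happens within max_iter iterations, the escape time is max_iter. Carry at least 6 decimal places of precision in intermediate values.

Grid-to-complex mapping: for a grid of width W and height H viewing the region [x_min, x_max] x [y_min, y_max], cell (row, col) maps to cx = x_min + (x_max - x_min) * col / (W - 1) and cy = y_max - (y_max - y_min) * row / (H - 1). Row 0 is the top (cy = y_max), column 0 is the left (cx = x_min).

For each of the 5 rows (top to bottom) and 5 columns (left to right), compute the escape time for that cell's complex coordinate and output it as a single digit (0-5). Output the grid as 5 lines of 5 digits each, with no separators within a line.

Answer: 55555
55555
34555
33345
22222

Derivation:
(row=0, col=0): c = -1.3100 + 0.1400i → escape time 5
(row=0, col=1): c = -1.0150 + 0.1400i → escape time 5
(row=0, col=2): c = -0.7200 + 0.1400i → escape time 5
(row=0, col=3): c = -0.4250 + 0.1400i → escape time 5
(row=0, col=4): c = -0.1300 + 0.1400i → escape time 5
(row=1, col=0): c = -1.3100 + -0.2700i → escape time 5
(row=1, col=1): c = -1.0150 + -0.2700i → escape time 5
(row=1, col=2): c = -0.7200 + -0.2700i → escape time 5
(row=1, col=3): c = -0.4250 + -0.2700i → escape time 5
(row=1, col=4): c = -0.1300 + -0.2700i → escape time 5
(row=2, col=0): c = -1.3100 + -0.6800i → escape time 3
(row=2, col=1): c = -1.0150 + -0.6800i → escape time 4
(row=2, col=2): c = -0.7200 + -0.6800i → escape time 5
(row=2, col=3): c = -0.4250 + -0.6800i → escape time 5
(row=2, col=4): c = -0.1300 + -0.6800i → escape time 5
(row=3, col=0): c = -1.3100 + -1.0900i → escape time 3
(row=3, col=1): c = -1.0150 + -1.0900i → escape time 3
(row=3, col=2): c = -0.7200 + -1.0900i → escape time 3
(row=3, col=3): c = -0.4250 + -1.0900i → escape time 4
(row=3, col=4): c = -0.1300 + -1.0900i → escape time 5
(row=4, col=0): c = -1.3100 + -1.5000i → escape time 2
(row=4, col=1): c = -1.0150 + -1.5000i → escape time 2
(row=4, col=2): c = -0.7200 + -1.5000i → escape time 2
(row=4, col=3): c = -0.4250 + -1.5000i → escape time 2
(row=4, col=4): c = -0.1300 + -1.5000i → escape time 2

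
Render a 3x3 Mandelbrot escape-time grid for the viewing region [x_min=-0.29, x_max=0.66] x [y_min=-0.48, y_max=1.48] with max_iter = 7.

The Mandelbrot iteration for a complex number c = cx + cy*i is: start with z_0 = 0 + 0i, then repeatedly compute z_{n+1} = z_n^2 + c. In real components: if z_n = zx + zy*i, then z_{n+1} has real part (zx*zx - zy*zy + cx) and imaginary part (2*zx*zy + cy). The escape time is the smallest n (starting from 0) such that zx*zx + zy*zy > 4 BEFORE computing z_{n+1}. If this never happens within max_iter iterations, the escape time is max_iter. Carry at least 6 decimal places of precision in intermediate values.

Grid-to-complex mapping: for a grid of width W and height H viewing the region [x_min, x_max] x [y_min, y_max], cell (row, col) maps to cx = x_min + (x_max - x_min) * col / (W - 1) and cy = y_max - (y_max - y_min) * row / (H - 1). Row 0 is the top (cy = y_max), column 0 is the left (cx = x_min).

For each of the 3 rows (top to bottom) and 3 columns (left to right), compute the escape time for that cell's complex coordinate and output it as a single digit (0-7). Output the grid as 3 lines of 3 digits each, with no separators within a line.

Answer: 222
773
773

Derivation:
(row=0, col=0): c = -0.2900 + 1.4800i → escape time 2
(row=0, col=1): c = 0.1850 + 1.4800i → escape time 2
(row=0, col=2): c = 0.6600 + 1.4800i → escape time 2
(row=1, col=0): c = -0.2900 + 0.5000i → escape time 7
(row=1, col=1): c = 0.1850 + 0.5000i → escape time 7
(row=1, col=2): c = 0.6600 + 0.5000i → escape time 3
(row=2, col=0): c = -0.2900 + -0.4800i → escape time 7
(row=2, col=1): c = 0.1850 + -0.4800i → escape time 7
(row=2, col=2): c = 0.6600 + -0.4800i → escape time 3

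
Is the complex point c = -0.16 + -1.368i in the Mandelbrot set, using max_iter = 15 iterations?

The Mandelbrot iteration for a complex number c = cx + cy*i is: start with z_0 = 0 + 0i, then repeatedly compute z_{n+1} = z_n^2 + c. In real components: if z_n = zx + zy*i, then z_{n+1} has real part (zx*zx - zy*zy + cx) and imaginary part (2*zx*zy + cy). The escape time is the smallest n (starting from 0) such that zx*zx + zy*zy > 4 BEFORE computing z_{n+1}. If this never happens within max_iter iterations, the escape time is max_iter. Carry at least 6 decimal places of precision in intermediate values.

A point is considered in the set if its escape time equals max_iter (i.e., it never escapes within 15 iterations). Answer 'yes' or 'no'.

Answer: no

Derivation:
z_0 = 0 + 0i, c = -0.1600 + -1.3680i
Iter 1: z = -0.1600 + -1.3680i, |z|^2 = 1.8970
Iter 2: z = -2.0058 + -0.9302i, |z|^2 = 4.8887
Escaped at iteration 2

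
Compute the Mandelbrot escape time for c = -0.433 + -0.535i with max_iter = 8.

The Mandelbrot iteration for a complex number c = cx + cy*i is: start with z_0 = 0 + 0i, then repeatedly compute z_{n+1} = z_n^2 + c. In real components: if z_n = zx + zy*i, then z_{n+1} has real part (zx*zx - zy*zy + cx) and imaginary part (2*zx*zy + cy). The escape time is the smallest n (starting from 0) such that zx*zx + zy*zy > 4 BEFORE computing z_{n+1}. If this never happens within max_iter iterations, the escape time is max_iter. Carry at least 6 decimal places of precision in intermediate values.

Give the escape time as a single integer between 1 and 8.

z_0 = 0 + 0i, c = -0.4330 + -0.5350i
Iter 1: z = -0.4330 + -0.5350i, |z|^2 = 0.4737
Iter 2: z = -0.5317 + -0.0717i, |z|^2 = 0.2879
Iter 3: z = -0.1554 + -0.4588i, |z|^2 = 0.2346
Iter 4: z = -0.6193 + -0.3924i, |z|^2 = 0.5375
Iter 5: z = -0.2034 + -0.0489i, |z|^2 = 0.0438
Iter 6: z = -0.3940 + -0.5151i, |z|^2 = 0.4206
Iter 7: z = -0.5431 + -0.1291i, |z|^2 = 0.3116

Answer: 8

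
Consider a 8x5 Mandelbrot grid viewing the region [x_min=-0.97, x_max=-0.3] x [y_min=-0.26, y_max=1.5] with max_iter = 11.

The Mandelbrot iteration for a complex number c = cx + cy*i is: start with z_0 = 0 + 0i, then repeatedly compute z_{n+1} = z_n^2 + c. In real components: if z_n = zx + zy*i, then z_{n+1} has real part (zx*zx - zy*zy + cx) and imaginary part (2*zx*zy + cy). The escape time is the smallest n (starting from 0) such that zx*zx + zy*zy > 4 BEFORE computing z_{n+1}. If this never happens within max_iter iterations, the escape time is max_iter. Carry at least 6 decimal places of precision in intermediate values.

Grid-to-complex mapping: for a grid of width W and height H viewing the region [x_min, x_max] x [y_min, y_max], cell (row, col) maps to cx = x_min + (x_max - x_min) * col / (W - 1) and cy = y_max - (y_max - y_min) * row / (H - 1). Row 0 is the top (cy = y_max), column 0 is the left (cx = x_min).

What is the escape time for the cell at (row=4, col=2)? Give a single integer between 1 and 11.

Answer: 11

Derivation:
z_0 = 0 + 0i, c = -0.7786 + -0.2600i
Iter 1: z = -0.7786 + -0.2600i, |z|^2 = 0.6738
Iter 2: z = -0.2400 + 0.1449i, |z|^2 = 0.0786
Iter 3: z = -0.7420 + -0.3295i, |z|^2 = 0.6591
Iter 4: z = -0.3367 + 0.2290i, |z|^2 = 0.1658
Iter 5: z = -0.7177 + -0.4142i, |z|^2 = 0.6866
Iter 6: z = -0.4351 + 0.3345i, |z|^2 = 0.3012
Iter 7: z = -0.7012 + -0.5511i, |z|^2 = 0.7953
Iter 8: z = -0.5906 + 0.5128i, |z|^2 = 0.6118
Iter 9: z = -0.6927 + -0.8657i, |z|^2 = 1.2293
Iter 10: z = -1.0482 + 0.9393i, |z|^2 = 1.9810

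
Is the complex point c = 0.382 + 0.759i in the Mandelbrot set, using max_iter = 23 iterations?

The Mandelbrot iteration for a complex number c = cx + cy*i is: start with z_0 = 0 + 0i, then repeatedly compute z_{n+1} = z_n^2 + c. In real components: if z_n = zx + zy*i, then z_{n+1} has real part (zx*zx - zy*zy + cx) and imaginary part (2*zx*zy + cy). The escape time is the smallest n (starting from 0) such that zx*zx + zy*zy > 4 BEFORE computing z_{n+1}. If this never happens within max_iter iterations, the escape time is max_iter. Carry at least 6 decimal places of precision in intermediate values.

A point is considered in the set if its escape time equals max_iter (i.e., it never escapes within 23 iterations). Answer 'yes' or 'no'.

z_0 = 0 + 0i, c = 0.3820 + 0.7590i
Iter 1: z = 0.3820 + 0.7590i, |z|^2 = 0.7220
Iter 2: z = -0.0482 + 1.3389i, |z|^2 = 1.7949
Iter 3: z = -1.4083 + 0.6300i, |z|^2 = 2.3802
Iter 4: z = 1.9683 + -1.0156i, |z|^2 = 4.9054
Escaped at iteration 4

Answer: no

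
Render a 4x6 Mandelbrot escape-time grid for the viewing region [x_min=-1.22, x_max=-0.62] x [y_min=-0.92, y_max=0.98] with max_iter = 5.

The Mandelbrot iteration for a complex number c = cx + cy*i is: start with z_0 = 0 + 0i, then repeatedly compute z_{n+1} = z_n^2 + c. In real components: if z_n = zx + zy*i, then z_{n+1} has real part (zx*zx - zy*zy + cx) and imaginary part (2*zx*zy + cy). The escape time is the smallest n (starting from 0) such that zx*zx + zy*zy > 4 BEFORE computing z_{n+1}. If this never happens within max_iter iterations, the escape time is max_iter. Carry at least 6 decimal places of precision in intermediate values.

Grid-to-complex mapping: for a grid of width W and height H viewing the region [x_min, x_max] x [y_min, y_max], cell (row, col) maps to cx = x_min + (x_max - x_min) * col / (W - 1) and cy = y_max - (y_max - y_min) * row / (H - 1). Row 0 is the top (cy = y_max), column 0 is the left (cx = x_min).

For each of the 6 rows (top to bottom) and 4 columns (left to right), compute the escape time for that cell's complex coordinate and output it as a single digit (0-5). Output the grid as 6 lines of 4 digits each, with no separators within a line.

(row=0, col=0): c = -1.2200 + 0.9800i → escape time 3
(row=0, col=1): c = -1.0200 + 0.9800i → escape time 3
(row=0, col=2): c = -0.8200 + 0.9800i → escape time 3
(row=0, col=3): c = -0.6200 + 0.9800i → escape time 4
(row=1, col=0): c = -1.2200 + 0.6000i → escape time 3
(row=1, col=1): c = -1.0200 + 0.6000i → escape time 4
(row=1, col=2): c = -0.8200 + 0.6000i → escape time 5
(row=1, col=3): c = -0.6200 + 0.6000i → escape time 5
(row=2, col=0): c = -1.2200 + 0.2200i → escape time 5
(row=2, col=1): c = -1.0200 + 0.2200i → escape time 5
(row=2, col=2): c = -0.8200 + 0.2200i → escape time 5
(row=2, col=3): c = -0.6200 + 0.2200i → escape time 5
(row=3, col=0): c = -1.2200 + -0.1600i → escape time 5
(row=3, col=1): c = -1.0200 + -0.1600i → escape time 5
(row=3, col=2): c = -0.8200 + -0.1600i → escape time 5
(row=3, col=3): c = -0.6200 + -0.1600i → escape time 5
(row=4, col=0): c = -1.2200 + -0.5400i → escape time 4
(row=4, col=1): c = -1.0200 + -0.5400i → escape time 5
(row=4, col=2): c = -0.8200 + -0.5400i → escape time 5
(row=4, col=3): c = -0.6200 + -0.5400i → escape time 5
(row=5, col=0): c = -1.2200 + -0.9200i → escape time 3
(row=5, col=1): c = -1.0200 + -0.9200i → escape time 3
(row=5, col=2): c = -0.8200 + -0.9200i → escape time 3
(row=5, col=3): c = -0.6200 + -0.9200i → escape time 4

Answer: 3334
3455
5555
5555
4555
3334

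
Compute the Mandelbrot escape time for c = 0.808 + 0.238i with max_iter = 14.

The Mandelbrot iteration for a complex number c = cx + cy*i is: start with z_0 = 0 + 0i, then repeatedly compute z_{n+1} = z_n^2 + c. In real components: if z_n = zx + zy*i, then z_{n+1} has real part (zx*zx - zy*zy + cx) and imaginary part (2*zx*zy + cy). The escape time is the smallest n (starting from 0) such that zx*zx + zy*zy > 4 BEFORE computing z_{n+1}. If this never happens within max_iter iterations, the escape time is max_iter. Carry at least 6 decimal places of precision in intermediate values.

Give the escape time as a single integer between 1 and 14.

z_0 = 0 + 0i, c = 0.8080 + 0.2380i
Iter 1: z = 0.8080 + 0.2380i, |z|^2 = 0.7095
Iter 2: z = 1.4042 + 0.6226i, |z|^2 = 2.3595
Iter 3: z = 2.3922 + 1.9866i, |z|^2 = 9.6690
Escaped at iteration 3

Answer: 3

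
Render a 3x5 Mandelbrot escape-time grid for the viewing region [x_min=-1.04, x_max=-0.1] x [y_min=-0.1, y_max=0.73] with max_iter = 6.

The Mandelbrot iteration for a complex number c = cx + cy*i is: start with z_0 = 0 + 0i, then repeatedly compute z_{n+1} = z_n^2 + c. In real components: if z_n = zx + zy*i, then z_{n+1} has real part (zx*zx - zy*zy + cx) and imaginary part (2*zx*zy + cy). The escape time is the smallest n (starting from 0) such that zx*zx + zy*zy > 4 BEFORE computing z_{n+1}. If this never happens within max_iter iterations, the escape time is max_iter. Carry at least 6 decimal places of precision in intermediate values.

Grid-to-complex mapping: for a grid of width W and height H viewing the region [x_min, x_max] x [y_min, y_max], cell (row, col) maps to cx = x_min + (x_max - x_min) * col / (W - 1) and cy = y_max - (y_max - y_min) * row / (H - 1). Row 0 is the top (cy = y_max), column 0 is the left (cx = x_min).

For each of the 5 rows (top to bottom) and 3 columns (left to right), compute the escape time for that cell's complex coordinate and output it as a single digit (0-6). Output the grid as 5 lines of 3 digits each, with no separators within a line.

Answer: 366
566
666
666
666

Derivation:
(row=0, col=0): c = -1.0400 + 0.7300i → escape time 3
(row=0, col=1): c = -0.5700 + 0.7300i → escape time 6
(row=0, col=2): c = -0.1000 + 0.7300i → escape time 6
(row=1, col=0): c = -1.0400 + 0.5225i → escape time 5
(row=1, col=1): c = -0.5700 + 0.5225i → escape time 6
(row=1, col=2): c = -0.1000 + 0.5225i → escape time 6
(row=2, col=0): c = -1.0400 + 0.3150i → escape time 6
(row=2, col=1): c = -0.5700 + 0.3150i → escape time 6
(row=2, col=2): c = -0.1000 + 0.3150i → escape time 6
(row=3, col=0): c = -1.0400 + 0.1075i → escape time 6
(row=3, col=1): c = -0.5700 + 0.1075i → escape time 6
(row=3, col=2): c = -0.1000 + 0.1075i → escape time 6
(row=4, col=0): c = -1.0400 + -0.1000i → escape time 6
(row=4, col=1): c = -0.5700 + -0.1000i → escape time 6
(row=4, col=2): c = -0.1000 + -0.1000i → escape time 6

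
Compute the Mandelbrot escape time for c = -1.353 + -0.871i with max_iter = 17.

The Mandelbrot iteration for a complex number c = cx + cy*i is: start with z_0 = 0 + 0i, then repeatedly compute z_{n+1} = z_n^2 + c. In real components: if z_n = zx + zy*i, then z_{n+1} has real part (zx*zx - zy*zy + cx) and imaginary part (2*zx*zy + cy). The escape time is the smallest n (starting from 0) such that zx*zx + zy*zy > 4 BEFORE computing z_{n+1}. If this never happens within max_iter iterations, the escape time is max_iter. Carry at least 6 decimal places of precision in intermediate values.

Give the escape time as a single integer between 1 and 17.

Answer: 3

Derivation:
z_0 = 0 + 0i, c = -1.3530 + -0.8710i
Iter 1: z = -1.3530 + -0.8710i, |z|^2 = 2.5892
Iter 2: z = -0.2810 + 1.4859i, |z|^2 = 2.2870
Iter 3: z = -3.4820 + -1.7062i, |z|^2 = 15.0354
Escaped at iteration 3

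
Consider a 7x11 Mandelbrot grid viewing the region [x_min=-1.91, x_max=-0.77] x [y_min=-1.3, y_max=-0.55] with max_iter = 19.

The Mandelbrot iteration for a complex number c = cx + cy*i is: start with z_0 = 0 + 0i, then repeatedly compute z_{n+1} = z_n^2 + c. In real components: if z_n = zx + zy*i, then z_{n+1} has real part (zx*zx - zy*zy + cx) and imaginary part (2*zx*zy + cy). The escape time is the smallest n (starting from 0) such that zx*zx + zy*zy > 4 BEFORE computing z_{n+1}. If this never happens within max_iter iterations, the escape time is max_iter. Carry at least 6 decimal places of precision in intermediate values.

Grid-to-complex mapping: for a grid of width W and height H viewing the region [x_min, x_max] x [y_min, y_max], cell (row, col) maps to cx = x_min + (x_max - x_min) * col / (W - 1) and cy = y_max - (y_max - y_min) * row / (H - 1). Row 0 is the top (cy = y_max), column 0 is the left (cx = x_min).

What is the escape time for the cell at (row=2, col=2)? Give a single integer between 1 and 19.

Answer: 3

Derivation:
z_0 = 0 + 0i, c = -1.5300 + -0.7000i
Iter 1: z = -1.5300 + -0.7000i, |z|^2 = 2.8309
Iter 2: z = 0.3209 + 1.4420i, |z|^2 = 2.1823
Iter 3: z = -3.5064 + 0.2255i, |z|^2 = 12.3456
Escaped at iteration 3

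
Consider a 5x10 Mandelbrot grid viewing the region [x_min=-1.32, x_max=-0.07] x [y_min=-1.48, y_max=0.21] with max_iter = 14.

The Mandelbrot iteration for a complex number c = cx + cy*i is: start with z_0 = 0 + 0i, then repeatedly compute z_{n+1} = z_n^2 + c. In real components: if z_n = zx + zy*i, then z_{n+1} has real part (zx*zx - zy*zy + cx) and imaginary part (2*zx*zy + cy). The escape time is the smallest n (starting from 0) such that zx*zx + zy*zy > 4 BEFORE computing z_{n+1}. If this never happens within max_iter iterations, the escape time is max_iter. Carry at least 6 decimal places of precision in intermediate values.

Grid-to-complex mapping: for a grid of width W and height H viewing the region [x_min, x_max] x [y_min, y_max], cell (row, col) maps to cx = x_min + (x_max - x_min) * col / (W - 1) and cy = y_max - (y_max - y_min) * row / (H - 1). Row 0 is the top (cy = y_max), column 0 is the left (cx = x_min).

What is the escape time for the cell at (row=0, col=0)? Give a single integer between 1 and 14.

z_0 = 0 + 0i, c = -1.3200 + 0.2100i
Iter 1: z = -1.3200 + 0.2100i, |z|^2 = 1.7865
Iter 2: z = 0.3783 + -0.3444i, |z|^2 = 0.2617
Iter 3: z = -1.2955 + -0.0506i, |z|^2 = 1.6809
Iter 4: z = 0.3558 + 0.3410i, |z|^2 = 0.2429
Iter 5: z = -1.3097 + 0.4527i, |z|^2 = 1.9203
Iter 6: z = 0.1905 + -0.9757i, |z|^2 = 0.9883
Iter 7: z = -2.2357 + -0.1618i, |z|^2 = 5.0247
Escaped at iteration 7

Answer: 7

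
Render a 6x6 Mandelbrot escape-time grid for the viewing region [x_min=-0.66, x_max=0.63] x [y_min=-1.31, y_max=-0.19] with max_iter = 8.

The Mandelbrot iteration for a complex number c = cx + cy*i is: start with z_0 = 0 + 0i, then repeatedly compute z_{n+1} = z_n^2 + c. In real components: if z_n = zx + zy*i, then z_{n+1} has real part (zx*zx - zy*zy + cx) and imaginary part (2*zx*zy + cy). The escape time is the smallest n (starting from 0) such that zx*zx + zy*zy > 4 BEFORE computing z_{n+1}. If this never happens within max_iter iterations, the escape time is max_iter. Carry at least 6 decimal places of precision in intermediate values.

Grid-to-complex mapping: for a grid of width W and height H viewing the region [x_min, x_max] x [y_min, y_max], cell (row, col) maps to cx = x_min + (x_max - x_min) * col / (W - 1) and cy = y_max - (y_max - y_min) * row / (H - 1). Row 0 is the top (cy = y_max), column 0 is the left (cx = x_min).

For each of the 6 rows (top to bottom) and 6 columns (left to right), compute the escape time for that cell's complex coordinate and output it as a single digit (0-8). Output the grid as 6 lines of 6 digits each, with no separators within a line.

(row=0, col=0): c = -0.6600 + -0.1900i → escape time 8
(row=0, col=1): c = -0.4020 + -0.1900i → escape time 8
(row=0, col=2): c = -0.1440 + -0.1900i → escape time 8
(row=0, col=3): c = 0.1140 + -0.1900i → escape time 8
(row=0, col=4): c = 0.3720 + -0.1900i → escape time 8
(row=0, col=5): c = 0.6300 + -0.1900i → escape time 4
(row=1, col=0): c = -0.6600 + -0.4140i → escape time 8
(row=1, col=1): c = -0.4020 + -0.4140i → escape time 8
(row=1, col=2): c = -0.1440 + -0.4140i → escape time 8
(row=1, col=3): c = 0.1140 + -0.4140i → escape time 8
(row=1, col=4): c = 0.3720 + -0.4140i → escape time 8
(row=1, col=5): c = 0.6300 + -0.4140i → escape time 3
(row=2, col=0): c = -0.6600 + -0.6380i → escape time 7
(row=2, col=1): c = -0.4020 + -0.6380i → escape time 8
(row=2, col=2): c = -0.1440 + -0.6380i → escape time 8
(row=2, col=3): c = 0.1140 + -0.6380i → escape time 8
(row=2, col=4): c = 0.3720 + -0.6380i → escape time 8
(row=2, col=5): c = 0.6300 + -0.6380i → escape time 3
(row=3, col=0): c = -0.6600 + -0.8620i → escape time 4
(row=3, col=1): c = -0.4020 + -0.8620i → escape time 5
(row=3, col=2): c = -0.1440 + -0.8620i → escape time 8
(row=3, col=3): c = 0.1140 + -0.8620i → escape time 5
(row=3, col=4): c = 0.3720 + -0.8620i → escape time 4
(row=3, col=5): c = 0.6300 + -0.8620i → escape time 3
(row=4, col=0): c = -0.6600 + -1.0860i → escape time 3
(row=4, col=1): c = -0.4020 + -1.0860i → escape time 4
(row=4, col=2): c = -0.1440 + -1.0860i → escape time 7
(row=4, col=3): c = 0.1140 + -1.0860i → escape time 4
(row=4, col=4): c = 0.3720 + -1.0860i → escape time 2
(row=4, col=5): c = 0.6300 + -1.0860i → escape time 2
(row=5, col=0): c = -0.6600 + -1.3100i → escape time 3
(row=5, col=1): c = -0.4020 + -1.3100i → escape time 3
(row=5, col=2): c = -0.1440 + -1.3100i → escape time 2
(row=5, col=3): c = 0.1140 + -1.3100i → escape time 2
(row=5, col=4): c = 0.3720 + -1.3100i → escape time 2
(row=5, col=5): c = 0.6300 + -1.3100i → escape time 2

Answer: 888884
888883
788883
458543
347422
332222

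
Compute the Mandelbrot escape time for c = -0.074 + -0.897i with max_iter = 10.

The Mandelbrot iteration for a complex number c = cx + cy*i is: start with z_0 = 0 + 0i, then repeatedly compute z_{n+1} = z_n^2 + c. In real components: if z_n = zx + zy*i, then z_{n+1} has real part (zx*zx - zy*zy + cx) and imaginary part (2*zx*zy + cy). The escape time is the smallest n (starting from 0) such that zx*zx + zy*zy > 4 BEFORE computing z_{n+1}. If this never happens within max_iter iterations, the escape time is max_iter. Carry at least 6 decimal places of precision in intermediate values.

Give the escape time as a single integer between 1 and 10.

Answer: 10

Derivation:
z_0 = 0 + 0i, c = -0.0740 + -0.8970i
Iter 1: z = -0.0740 + -0.8970i, |z|^2 = 0.8101
Iter 2: z = -0.8731 + -0.7642i, |z|^2 = 1.3464
Iter 3: z = 0.1043 + 0.4376i, |z|^2 = 0.2023
Iter 4: z = -0.2546 + -0.8057i, |z|^2 = 0.7140
Iter 5: z = -0.6584 + -0.4867i, |z|^2 = 0.6704
Iter 6: z = 0.1226 + -0.2561i, |z|^2 = 0.0806
Iter 7: z = -0.1246 + -0.9598i, |z|^2 = 0.9367
Iter 8: z = -0.9796 + -0.6579i, |z|^2 = 1.3925
Iter 9: z = 0.4529 + 0.3920i, |z|^2 = 0.3588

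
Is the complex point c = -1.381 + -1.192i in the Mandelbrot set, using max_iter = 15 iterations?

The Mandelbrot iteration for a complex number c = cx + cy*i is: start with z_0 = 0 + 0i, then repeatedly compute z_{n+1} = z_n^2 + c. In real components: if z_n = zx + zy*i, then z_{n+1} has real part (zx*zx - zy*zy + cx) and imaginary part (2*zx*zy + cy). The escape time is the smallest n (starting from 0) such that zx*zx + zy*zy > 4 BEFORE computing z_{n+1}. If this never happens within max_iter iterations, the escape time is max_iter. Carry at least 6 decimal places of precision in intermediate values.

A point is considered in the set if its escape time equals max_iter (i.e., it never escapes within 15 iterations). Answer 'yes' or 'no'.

Answer: no

Derivation:
z_0 = 0 + 0i, c = -1.3810 + -1.1920i
Iter 1: z = -1.3810 + -1.1920i, |z|^2 = 3.3280
Iter 2: z = -0.8947 + 2.1003i, |z|^2 = 5.2118
Escaped at iteration 2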